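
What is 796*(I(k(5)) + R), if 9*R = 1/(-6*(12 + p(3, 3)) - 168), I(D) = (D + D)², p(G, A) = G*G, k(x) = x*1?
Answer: 105310402/1323 ≈ 79600.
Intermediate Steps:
k(x) = x
p(G, A) = G²
I(D) = 4*D² (I(D) = (2*D)² = 4*D²)
R = -1/2646 (R = 1/(9*(-6*(12 + 3²) - 168)) = 1/(9*(-6*(12 + 9) - 168)) = 1/(9*(-6*21 - 168)) = 1/(9*(-126 - 168)) = (⅑)/(-294) = (⅑)*(-1/294) = -1/2646 ≈ -0.00037793)
796*(I(k(5)) + R) = 796*(4*5² - 1/2646) = 796*(4*25 - 1/2646) = 796*(100 - 1/2646) = 796*(264599/2646) = 105310402/1323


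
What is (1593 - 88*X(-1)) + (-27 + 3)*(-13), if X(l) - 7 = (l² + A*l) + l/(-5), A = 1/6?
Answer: 17971/15 ≈ 1198.1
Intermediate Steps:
A = ⅙ ≈ 0.16667
X(l) = 7 + l² - l/30 (X(l) = 7 + ((l² + l/6) + l/(-5)) = 7 + ((l² + l/6) + l*(-⅕)) = 7 + ((l² + l/6) - l/5) = 7 + (l² - l/30) = 7 + l² - l/30)
(1593 - 88*X(-1)) + (-27 + 3)*(-13) = (1593 - 88*(7 + (-1)² - 1/30*(-1))) + (-27 + 3)*(-13) = (1593 - 88*(7 + 1 + 1/30)) - 24*(-13) = (1593 - 88*241/30) + 312 = (1593 - 10604/15) + 312 = 13291/15 + 312 = 17971/15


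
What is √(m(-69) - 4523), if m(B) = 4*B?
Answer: I*√4799 ≈ 69.275*I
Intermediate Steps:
√(m(-69) - 4523) = √(4*(-69) - 4523) = √(-276 - 4523) = √(-4799) = I*√4799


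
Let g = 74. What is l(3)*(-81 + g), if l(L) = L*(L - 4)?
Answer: 21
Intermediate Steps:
l(L) = L*(-4 + L)
l(3)*(-81 + g) = (3*(-4 + 3))*(-81 + 74) = (3*(-1))*(-7) = -3*(-7) = 21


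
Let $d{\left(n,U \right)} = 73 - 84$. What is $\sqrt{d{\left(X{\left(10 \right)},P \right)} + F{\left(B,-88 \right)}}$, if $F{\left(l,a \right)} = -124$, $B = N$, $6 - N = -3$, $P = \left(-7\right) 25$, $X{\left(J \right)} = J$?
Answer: $3 i \sqrt{15} \approx 11.619 i$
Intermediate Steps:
$P = -175$
$N = 9$ ($N = 6 - -3 = 6 + 3 = 9$)
$B = 9$
$d{\left(n,U \right)} = -11$
$\sqrt{d{\left(X{\left(10 \right)},P \right)} + F{\left(B,-88 \right)}} = \sqrt{-11 - 124} = \sqrt{-135} = 3 i \sqrt{15}$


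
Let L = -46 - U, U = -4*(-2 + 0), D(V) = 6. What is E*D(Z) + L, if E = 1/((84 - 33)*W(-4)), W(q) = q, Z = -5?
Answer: -1837/34 ≈ -54.029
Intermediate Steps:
U = 8 (U = -4*(-2) = 8)
L = -54 (L = -46 - 1*8 = -46 - 8 = -54)
E = -1/204 (E = 1/((84 - 33)*(-4)) = -¼/51 = (1/51)*(-¼) = -1/204 ≈ -0.0049020)
E*D(Z) + L = -1/204*6 - 54 = -1/34 - 54 = -1837/34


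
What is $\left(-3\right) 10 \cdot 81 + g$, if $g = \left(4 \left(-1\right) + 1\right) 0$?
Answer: $-2430$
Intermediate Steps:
$g = 0$ ($g = \left(-4 + 1\right) 0 = \left(-3\right) 0 = 0$)
$\left(-3\right) 10 \cdot 81 + g = \left(-3\right) 10 \cdot 81 + 0 = \left(-30\right) 81 + 0 = -2430 + 0 = -2430$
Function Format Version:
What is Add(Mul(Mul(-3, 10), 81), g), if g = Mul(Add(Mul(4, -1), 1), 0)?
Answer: -2430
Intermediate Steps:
g = 0 (g = Mul(Add(-4, 1), 0) = Mul(-3, 0) = 0)
Add(Mul(Mul(-3, 10), 81), g) = Add(Mul(Mul(-3, 10), 81), 0) = Add(Mul(-30, 81), 0) = Add(-2430, 0) = -2430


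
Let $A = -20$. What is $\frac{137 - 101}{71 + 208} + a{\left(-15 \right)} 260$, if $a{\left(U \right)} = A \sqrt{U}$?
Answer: $\frac{4}{31} - 5200 i \sqrt{15} \approx 0.12903 - 20140.0 i$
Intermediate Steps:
$a{\left(U \right)} = - 20 \sqrt{U}$
$\frac{137 - 101}{71 + 208} + a{\left(-15 \right)} 260 = \frac{137 - 101}{71 + 208} + - 20 \sqrt{-15} \cdot 260 = \frac{36}{279} + - 20 i \sqrt{15} \cdot 260 = 36 \cdot \frac{1}{279} + - 20 i \sqrt{15} \cdot 260 = \frac{4}{31} - 5200 i \sqrt{15}$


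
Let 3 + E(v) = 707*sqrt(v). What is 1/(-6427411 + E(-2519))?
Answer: -918202/5901844263861 - 101*I*sqrt(2519)/5901844263861 ≈ -1.5558e-7 - 8.5891e-10*I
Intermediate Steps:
E(v) = -3 + 707*sqrt(v)
1/(-6427411 + E(-2519)) = 1/(-6427411 + (-3 + 707*sqrt(-2519))) = 1/(-6427411 + (-3 + 707*(I*sqrt(2519)))) = 1/(-6427411 + (-3 + 707*I*sqrt(2519))) = 1/(-6427414 + 707*I*sqrt(2519))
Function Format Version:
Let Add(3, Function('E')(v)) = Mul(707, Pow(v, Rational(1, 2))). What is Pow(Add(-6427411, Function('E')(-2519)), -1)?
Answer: Add(Rational(-918202, 5901844263861), Mul(Rational(-101, 5901844263861), I, Pow(2519, Rational(1, 2)))) ≈ Add(-1.5558e-7, Mul(-8.5891e-10, I))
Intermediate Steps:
Function('E')(v) = Add(-3, Mul(707, Pow(v, Rational(1, 2))))
Pow(Add(-6427411, Function('E')(-2519)), -1) = Pow(Add(-6427411, Add(-3, Mul(707, Pow(-2519, Rational(1, 2))))), -1) = Pow(Add(-6427411, Add(-3, Mul(707, Mul(I, Pow(2519, Rational(1, 2)))))), -1) = Pow(Add(-6427411, Add(-3, Mul(707, I, Pow(2519, Rational(1, 2))))), -1) = Pow(Add(-6427414, Mul(707, I, Pow(2519, Rational(1, 2)))), -1)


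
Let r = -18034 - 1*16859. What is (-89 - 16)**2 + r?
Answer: -23868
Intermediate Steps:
r = -34893 (r = -18034 - 16859 = -34893)
(-89 - 16)**2 + r = (-89 - 16)**2 - 34893 = (-105)**2 - 34893 = 11025 - 34893 = -23868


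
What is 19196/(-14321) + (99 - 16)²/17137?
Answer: -230304483/245418977 ≈ -0.93841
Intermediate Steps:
19196/(-14321) + (99 - 16)²/17137 = 19196*(-1/14321) + 83²*(1/17137) = -19196/14321 + 6889*(1/17137) = -19196/14321 + 6889/17137 = -230304483/245418977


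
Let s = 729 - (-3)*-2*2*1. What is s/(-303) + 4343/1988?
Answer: -36489/200788 ≈ -0.18173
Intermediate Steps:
s = 717 (s = 729 - (-3)*(-4*1) = 729 - (-3)*(-4) = 729 - 1*12 = 729 - 12 = 717)
s/(-303) + 4343/1988 = 717/(-303) + 4343/1988 = 717*(-1/303) + 4343*(1/1988) = -239/101 + 4343/1988 = -36489/200788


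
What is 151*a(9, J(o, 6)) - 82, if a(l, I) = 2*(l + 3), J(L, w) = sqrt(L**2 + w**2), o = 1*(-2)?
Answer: 3542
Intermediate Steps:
o = -2
a(l, I) = 6 + 2*l (a(l, I) = 2*(3 + l) = 6 + 2*l)
151*a(9, J(o, 6)) - 82 = 151*(6 + 2*9) - 82 = 151*(6 + 18) - 82 = 151*24 - 82 = 3624 - 82 = 3542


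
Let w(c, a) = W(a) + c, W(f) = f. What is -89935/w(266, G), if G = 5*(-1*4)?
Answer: -89935/246 ≈ -365.59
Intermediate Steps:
G = -20 (G = 5*(-4) = -20)
w(c, a) = a + c
-89935/w(266, G) = -89935/(-20 + 266) = -89935/246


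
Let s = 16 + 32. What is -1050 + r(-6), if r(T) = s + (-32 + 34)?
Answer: -1000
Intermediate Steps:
s = 48
r(T) = 50 (r(T) = 48 + (-32 + 34) = 48 + 2 = 50)
-1050 + r(-6) = -1050 + 50 = -1000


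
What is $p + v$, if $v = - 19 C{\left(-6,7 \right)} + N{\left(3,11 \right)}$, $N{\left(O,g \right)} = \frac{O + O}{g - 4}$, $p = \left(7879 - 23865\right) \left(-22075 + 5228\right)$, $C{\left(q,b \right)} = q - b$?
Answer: $\frac{1885214729}{7} \approx 2.6932 \cdot 10^{8}$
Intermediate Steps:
$p = 269316142$ ($p = \left(-15986\right) \left(-16847\right) = 269316142$)
$N{\left(O,g \right)} = \frac{2 O}{-4 + g}$
$v = \frac{1735}{7}$ ($v = - 19 \left(-6 - 7\right) + 2 \cdot 3 \frac{1}{-4 + 11} = - 19 \left(-6 - 7\right) + 2 \cdot 3 \cdot \frac{1}{7} = \left(-19\right) \left(-13\right) + 2 \cdot 3 \cdot \frac{1}{7} = 247 + \frac{6}{7} = \frac{1735}{7} \approx 247.86$)
$p + v = 269316142 + \frac{1735}{7} = \frac{1885214729}{7}$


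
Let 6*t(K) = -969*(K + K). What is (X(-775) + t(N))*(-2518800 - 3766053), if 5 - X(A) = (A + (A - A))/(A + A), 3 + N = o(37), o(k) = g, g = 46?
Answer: 174524082957/2 ≈ 8.7262e+10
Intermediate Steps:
o(k) = 46
N = 43 (N = -3 + 46 = 43)
t(K) = -323*K (t(K) = (-969*(K + K))/6 = (-1938*K)/6 = -323*K)
X(A) = 9/2 (X(A) = 5 - (A + (A - A))/(A + A) = 5 - (A + 0)/(2*A) = 5 - A*1/(2*A) = 5 - 1*½ = 5 - ½ = 9/2)
(X(-775) + t(N))*(-2518800 - 3766053) = (9/2 - 323*43)*(-2518800 - 3766053) = (9/2 - 13889)*(-6284853) = -27769/2*(-6284853) = 174524082957/2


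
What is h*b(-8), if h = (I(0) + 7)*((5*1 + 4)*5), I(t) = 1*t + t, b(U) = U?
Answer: -2520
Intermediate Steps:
I(t) = 2*t (I(t) = t + t = 2*t)
h = 315 (h = (2*0 + 7)*((5*1 + 4)*5) = (0 + 7)*((5 + 4)*5) = 7*(9*5) = 7*45 = 315)
h*b(-8) = 315*(-8) = -2520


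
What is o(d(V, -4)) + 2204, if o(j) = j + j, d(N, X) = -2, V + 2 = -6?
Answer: 2200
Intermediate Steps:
V = -8 (V = -2 - 6 = -8)
o(j) = 2*j
o(d(V, -4)) + 2204 = 2*(-2) + 2204 = -4 + 2204 = 2200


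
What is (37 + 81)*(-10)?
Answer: -1180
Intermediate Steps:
(37 + 81)*(-10) = 118*(-10) = -1180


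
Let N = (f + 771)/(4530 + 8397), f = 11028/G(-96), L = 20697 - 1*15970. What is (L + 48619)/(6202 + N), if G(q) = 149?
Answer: 34250319186/3981980251 ≈ 8.6013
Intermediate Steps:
L = 4727 (L = 20697 - 15970 = 4727)
f = 11028/149 ≈ 74.013
N = 41969/642041 (N = (11028/149 + 771)/(4530 + 8397) = (125907/149)/12927 = (125907/149)*(1/12927) = 41969/642041 ≈ 0.065368)
(L + 48619)/(6202 + N) = (4727 + 48619)/(6202 + 41969/642041) = 53346/(3981980251/642041) = 53346*(642041/3981980251) = 34250319186/3981980251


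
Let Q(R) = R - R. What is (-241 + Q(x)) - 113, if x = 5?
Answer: -354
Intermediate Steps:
Q(R) = 0
(-241 + Q(x)) - 113 = (-241 + 0) - 113 = -241 - 113 = -354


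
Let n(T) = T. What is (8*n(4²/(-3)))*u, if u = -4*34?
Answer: 17408/3 ≈ 5802.7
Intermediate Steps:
u = -136
(8*n(4²/(-3)))*u = (8*(4²/(-3)))*(-136) = (8*(16*(-⅓)))*(-136) = (8*(-16/3))*(-136) = -128/3*(-136) = 17408/3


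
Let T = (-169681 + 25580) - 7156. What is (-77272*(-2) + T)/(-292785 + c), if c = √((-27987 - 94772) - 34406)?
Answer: -192476859/17144642678 - 141341*I*√85/85723213390 ≈ -0.011227 - 1.5201e-5*I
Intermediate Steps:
T = -151257 (T = -144101 - 7156 = -151257)
c = 43*I*√85 (c = √(-122759 - 34406) = √(-157165) = 43*I*√85 ≈ 396.44*I)
(-77272*(-2) + T)/(-292785 + c) = (-77272*(-2) - 151257)/(-292785 + 43*I*√85) = (154544 - 151257)/(-292785 + 43*I*√85) = 3287/(-292785 + 43*I*√85)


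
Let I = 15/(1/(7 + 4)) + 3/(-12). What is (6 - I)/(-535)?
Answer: 127/428 ≈ 0.29673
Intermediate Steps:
I = 659/4 (I = 15/(1/11) + 3*(-1/12) = 15/(1/11) - ¼ = 15*11 - ¼ = 165 - ¼ = 659/4 ≈ 164.75)
(6 - I)/(-535) = (6 - 1*659/4)/(-535) = (6 - 659/4)*(-1/535) = -635/4*(-1/535) = 127/428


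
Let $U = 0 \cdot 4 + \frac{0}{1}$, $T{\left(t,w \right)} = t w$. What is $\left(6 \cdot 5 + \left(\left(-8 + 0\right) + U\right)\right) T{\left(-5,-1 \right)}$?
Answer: $110$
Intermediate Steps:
$U = 0$ ($U = 0 + 0 \cdot 1 = 0 + 0 = 0$)
$\left(6 \cdot 5 + \left(\left(-8 + 0\right) + U\right)\right) T{\left(-5,-1 \right)} = \left(6 \cdot 5 + \left(\left(-8 + 0\right) + 0\right)\right) \left(\left(-5\right) \left(-1\right)\right) = \left(30 + \left(-8 + 0\right)\right) 5 = \left(30 - 8\right) 5 = 22 \cdot 5 = 110$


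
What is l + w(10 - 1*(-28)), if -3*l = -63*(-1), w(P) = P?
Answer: 17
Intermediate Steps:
l = -21 (l = -(-21)*(-1) = -⅓*63 = -21)
l + w(10 - 1*(-28)) = -21 + (10 - 1*(-28)) = -21 + (10 + 28) = -21 + 38 = 17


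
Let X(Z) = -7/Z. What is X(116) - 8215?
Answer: -952947/116 ≈ -8215.1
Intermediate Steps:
X(116) - 8215 = -7/116 - 8215 = -952947/116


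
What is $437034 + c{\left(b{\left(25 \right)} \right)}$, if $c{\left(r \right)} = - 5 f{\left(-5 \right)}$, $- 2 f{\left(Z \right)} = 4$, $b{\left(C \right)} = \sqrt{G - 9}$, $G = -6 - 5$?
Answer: $437044$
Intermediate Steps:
$G = -11$
$b{\left(C \right)} = 2 i \sqrt{5}$ ($b{\left(C \right)} = \sqrt{-11 - 9} = \sqrt{-20} = 2 i \sqrt{5}$)
$f{\left(Z \right)} = -2$ ($f{\left(Z \right)} = \left(- \frac{1}{2}\right) 4 = -2$)
$c{\left(r \right)} = 10$ ($c{\left(r \right)} = \left(-5\right) \left(-2\right) = 10$)
$437034 + c{\left(b{\left(25 \right)} \right)} = 437034 + 10 = 437044$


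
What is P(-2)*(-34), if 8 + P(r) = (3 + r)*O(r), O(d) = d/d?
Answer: 238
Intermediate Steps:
O(d) = 1
P(r) = -5 + r (P(r) = -8 + (3 + r)*1 = -8 + (3 + r) = -5 + r)
P(-2)*(-34) = (-5 - 2)*(-34) = -7*(-34) = 238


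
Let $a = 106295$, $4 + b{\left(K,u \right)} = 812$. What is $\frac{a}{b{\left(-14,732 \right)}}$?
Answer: $\frac{106295}{808} \approx 131.55$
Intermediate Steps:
$b{\left(K,u \right)} = 808$ ($b{\left(K,u \right)} = -4 + 812 = 808$)
$\frac{a}{b{\left(-14,732 \right)}} = \frac{106295}{808}$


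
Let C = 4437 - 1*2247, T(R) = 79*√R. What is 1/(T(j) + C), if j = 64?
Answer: 1/2822 ≈ 0.00035436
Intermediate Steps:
C = 2190 (C = 4437 - 2247 = 2190)
1/(T(j) + C) = 1/(79*√64 + 2190) = 1/(79*8 + 2190) = 1/(632 + 2190) = 1/2822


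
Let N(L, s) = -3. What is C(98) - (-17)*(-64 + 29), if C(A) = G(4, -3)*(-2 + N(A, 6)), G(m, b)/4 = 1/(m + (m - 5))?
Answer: -1805/3 ≈ -601.67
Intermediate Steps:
G(m, b) = 4/(-5 + 2*m) (G(m, b) = 4/(m + (m - 5)) = 4/(m + (-5 + m)) = 4/(-5 + 2*m))
C(A) = -20/3 (C(A) = (4/(-5 + 2*4))*(-2 - 3) = (4/(-5 + 8))*(-5) = (4/3)*(-5) = -20/3)
C(98) - (-17)*(-64 + 29) = -20/3 - (-17)*(-64 + 29) = -20/3 - (-17)*(-35) = -20/3 - 1*595 = -20/3 - 595 = -1805/3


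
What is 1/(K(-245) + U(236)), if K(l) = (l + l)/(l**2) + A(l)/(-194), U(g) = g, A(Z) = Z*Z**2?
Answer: 47530/3614217317 ≈ 1.3151e-5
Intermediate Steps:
A(Z) = Z**3
K(l) = 2/l - l**3/194 (K(l) = (l + l)/(l**2) + l**3/(-194) = (2*l)/l**2 + l**3*(-1/194) = 2/l - l**3/194)
1/(K(-245) + U(236)) = 1/((1/194)*(388 - 1*(-245)**4)/(-245) + 236) = 1/((1/194)*(-1/245)*(388 - 1*3603000625) + 236) = 1/((1/194)*(-1/245)*(388 - 3603000625) + 236) = 1/((1/194)*(-1/245)*(-3603000237) + 236) = 1/(3603000237/47530 + 236) = 1/(3614217317/47530) = 47530/3614217317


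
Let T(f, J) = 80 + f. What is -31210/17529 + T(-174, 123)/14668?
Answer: -229718003/128557686 ≈ -1.7869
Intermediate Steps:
-31210/17529 + T(-174, 123)/14668 = -31210/17529 + (80 - 174)/14668 = -31210*1/17529 - 94*1/14668 = -31210/17529 - 47/7334 = -229718003/128557686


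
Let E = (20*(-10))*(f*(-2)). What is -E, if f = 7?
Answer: -2800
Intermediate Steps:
E = 2800 (E = (20*(-10))*(7*(-2)) = -200*(-14) = 2800)
-E = -1*2800 = -2800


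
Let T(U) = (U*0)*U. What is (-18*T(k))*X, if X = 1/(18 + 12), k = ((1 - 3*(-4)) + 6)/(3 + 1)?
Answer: 0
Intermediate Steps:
k = 19/4 (k = ((1 + 12) + 6)/4 = (13 + 6)*(¼) = 19*(¼) = 19/4 ≈ 4.7500)
T(U) = 0 (T(U) = 0*U = 0)
X = 1/30 ≈ 0.033333
(-18*T(k))*X = -18*0*(1/30) = 0*(1/30) = 0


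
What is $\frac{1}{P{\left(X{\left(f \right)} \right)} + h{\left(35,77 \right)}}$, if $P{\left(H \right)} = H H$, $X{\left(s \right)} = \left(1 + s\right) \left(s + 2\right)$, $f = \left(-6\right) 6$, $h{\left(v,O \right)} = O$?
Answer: $\frac{1}{1416177} \approx 7.0613 \cdot 10^{-7}$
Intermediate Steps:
$f = -36$
$X{\left(s \right)} = \left(1 + s\right) \left(2 + s\right)$
$P{\left(H \right)} = H^{2}$
$\frac{1}{P{\left(X{\left(f \right)} \right)} + h{\left(35,77 \right)}} = \frac{1}{\left(2 + \left(-36\right)^{2} + 3 \left(-36\right)\right)^{2} + 77} = \frac{1}{\left(2 + 1296 - 108\right)^{2} + 77} = \frac{1}{1190^{2} + 77} = \frac{1}{1416100 + 77} = \frac{1}{1416177}$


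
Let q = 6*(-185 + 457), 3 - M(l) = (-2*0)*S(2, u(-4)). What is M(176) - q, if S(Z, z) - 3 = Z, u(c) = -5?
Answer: -1629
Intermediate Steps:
S(Z, z) = 3 + Z
M(l) = 3 (M(l) = 3 - (-2*0)*(3 + 2) = 3 - 0*5 = 3 - 1*0 = 3 + 0 = 3)
q = 1632 (q = 6*272 = 1632)
M(176) - q = 3 - 1*1632 = 3 - 1632 = -1629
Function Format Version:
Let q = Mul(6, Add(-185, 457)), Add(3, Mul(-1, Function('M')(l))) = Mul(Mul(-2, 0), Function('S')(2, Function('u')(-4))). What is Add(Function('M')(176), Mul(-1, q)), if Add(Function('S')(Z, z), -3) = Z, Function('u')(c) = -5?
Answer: -1629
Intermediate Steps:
Function('S')(Z, z) = Add(3, Z)
Function('M')(l) = 3 (Function('M')(l) = Add(3, Mul(-1, Mul(Mul(-2, 0), Add(3, 2)))) = Add(3, Mul(-1, Mul(0, 5))) = Add(3, Mul(-1, 0)) = Add(3, 0) = 3)
q = 1632 (q = Mul(6, 272) = 1632)
Add(Function('M')(176), Mul(-1, q)) = Add(3, Mul(-1, 1632)) = Add(3, -1632) = -1629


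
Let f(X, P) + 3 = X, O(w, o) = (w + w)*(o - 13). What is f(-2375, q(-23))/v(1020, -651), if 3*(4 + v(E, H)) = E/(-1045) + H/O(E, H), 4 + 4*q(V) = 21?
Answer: 673219029120/1224476887 ≈ 549.80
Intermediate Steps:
q(V) = 17/4 (q(V) = -1 + (¼)*21 = -1 + 21/4 = 17/4)
O(w, o) = 2*w*(-13 + o) (O(w, o) = (2*w)*(-13 + o) = 2*w*(-13 + o))
f(X, P) = -3 + X
v(E, H) = -4 - E/3135 + H/(6*E*(-13 + H)) (v(E, H) = -4 + (E/(-1045) + H/((2*E*(-13 + H))))/3 = -4 + (E*(-1/1045) + H*(1/(2*E*(-13 + H))))/3 = -4 + (-E/1045 + H/(2*E*(-13 + H)))/3 = -4 + (-E/3135 + H/(6*E*(-13 + H))) = -4 - E/3135 + H/(6*E*(-13 + H)))
f(-2375, q(-23))/v(1020, -651) = (-3 - 2375)/((((⅙)*(-651) + (1/3135)*1020*(-12540 - 1*1020)*(-13 - 651))/(1020*(-13 - 651)))) = -2378*(-677280/(-217/2 + (1/3135)*1020*(-12540 - 1020)*(-664))) = -2378*(-677280/(-217/2 + (1/3135)*1020*(-13560)*(-664))) = -2378*(-677280/(-217/2 + 612261120/209)) = -2378/((1/1020)*(-1/664)*(1224476887/418)) = -2378/(-1224476887/283103040) = -2378*(-283103040/1224476887) = 673219029120/1224476887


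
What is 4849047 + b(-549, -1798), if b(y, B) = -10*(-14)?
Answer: 4849187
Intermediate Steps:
b(y, B) = 140
4849047 + b(-549, -1798) = 4849047 + 140 = 4849187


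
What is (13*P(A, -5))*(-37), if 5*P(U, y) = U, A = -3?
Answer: 1443/5 ≈ 288.60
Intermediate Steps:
P(U, y) = U/5
(13*P(A, -5))*(-37) = (13*((1/5)*(-3)))*(-37) = (13*(-3/5))*(-37) = -39/5*(-37) = 1443/5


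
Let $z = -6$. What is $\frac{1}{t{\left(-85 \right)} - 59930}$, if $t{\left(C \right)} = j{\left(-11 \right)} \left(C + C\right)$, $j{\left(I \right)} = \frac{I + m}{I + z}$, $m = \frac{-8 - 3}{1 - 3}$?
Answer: $- \frac{1}{59985} \approx -1.6671 \cdot 10^{-5}$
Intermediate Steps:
$m = \frac{11}{2}$ ($m = - \frac{11}{-2} = \left(-11\right) \left(- \frac{1}{2}\right) = \frac{11}{2} \approx 5.5$)
$j{\left(I \right)} = \frac{\frac{11}{2} + I}{-6 + I}$ ($j{\left(I \right)} = \frac{I + \frac{11}{2}}{I - 6} = \frac{\frac{11}{2} + I}{-6 + I}$)
$t{\left(C \right)} = \frac{11 C}{17}$ ($t{\left(C \right)} = \frac{\frac{11}{2} - 11}{-6 - 11} \left(C + C\right) = \frac{1}{-17} \left(- \frac{11}{2}\right) 2 C = \left(- \frac{1}{17}\right) \left(- \frac{11}{2}\right) 2 C = \frac{11 \cdot 2 C}{34} = \frac{11 C}{17}$)
$\frac{1}{t{\left(-85 \right)} - 59930} = \frac{1}{\frac{11}{17} \left(-85\right) - 59930} = \frac{1}{-55 - 59930} = \frac{1}{-59985} = - \frac{1}{59985}$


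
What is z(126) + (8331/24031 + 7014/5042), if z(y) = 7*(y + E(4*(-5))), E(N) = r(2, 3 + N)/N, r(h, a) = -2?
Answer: 535811438557/605821510 ≈ 884.44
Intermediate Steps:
E(N) = -2/N
z(y) = 7/10 + 7*y (z(y) = 7*(y - 2/(4*(-5))) = 7*(y - 2/(-20)) = 7*(y - 2*(-1/20)) = 7*(y + 1/10) = 7*(1/10 + y) = 7/10 + 7*y)
z(126) + (8331/24031 + 7014/5042) = (7/10 + 7*126) + (8331/24031 + 7014/5042) = (7/10 + 882) + (8331*(1/24031) + 7014*(1/5042)) = 8827/10 + (8331/24031 + 3507/2521) = 8827/10 + 105279168/60582151 = 535811438557/605821510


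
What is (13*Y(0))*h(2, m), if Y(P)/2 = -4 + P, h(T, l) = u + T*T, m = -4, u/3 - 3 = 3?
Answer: -2288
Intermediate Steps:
u = 18 (u = 9 + 3*3 = 9 + 9 = 18)
h(T, l) = 18 + T² (h(T, l) = 18 + T*T = 18 + T²)
Y(P) = -8 + 2*P (Y(P) = 2*(-4 + P) = -8 + 2*P)
(13*Y(0))*h(2, m) = (13*(-8 + 2*0))*(18 + 2²) = (13*(-8 + 0))*(18 + 4) = (13*(-8))*22 = -104*22 = -2288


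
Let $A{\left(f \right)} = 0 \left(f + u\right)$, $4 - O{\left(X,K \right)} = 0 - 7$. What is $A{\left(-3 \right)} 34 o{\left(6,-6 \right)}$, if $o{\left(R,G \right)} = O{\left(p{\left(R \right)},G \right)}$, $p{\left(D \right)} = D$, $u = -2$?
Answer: $0$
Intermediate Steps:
$O{\left(X,K \right)} = 11$ ($O{\left(X,K \right)} = 4 - \left(0 - 7\right) = 4 - -7 = 4 + 7 = 11$)
$o{\left(R,G \right)} = 11$
$A{\left(f \right)} = 0$ ($A{\left(f \right)} = 0 \left(f - 2\right) = 0 \left(-2 + f\right) = 0$)
$A{\left(-3 \right)} 34 o{\left(6,-6 \right)} = 0 \cdot 34 \cdot 11 = 0 \cdot 11 = 0$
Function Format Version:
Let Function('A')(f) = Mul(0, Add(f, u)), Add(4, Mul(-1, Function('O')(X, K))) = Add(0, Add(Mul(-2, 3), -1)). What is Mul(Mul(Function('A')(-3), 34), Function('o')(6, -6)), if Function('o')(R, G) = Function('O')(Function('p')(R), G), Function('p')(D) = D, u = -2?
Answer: 0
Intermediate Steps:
Function('O')(X, K) = 11 (Function('O')(X, K) = Add(4, Mul(-1, Add(0, Add(Mul(-2, 3), -1)))) = Add(4, Mul(-1, Add(0, Add(-6, -1)))) = Add(4, Mul(-1, Add(0, -7))) = Add(4, Mul(-1, -7)) = Add(4, 7) = 11)
Function('o')(R, G) = 11
Function('A')(f) = 0 (Function('A')(f) = Mul(0, Add(f, -2)) = Mul(0, Add(-2, f)) = 0)
Mul(Mul(Function('A')(-3), 34), Function('o')(6, -6)) = Mul(Mul(0, 34), 11) = Mul(0, 11) = 0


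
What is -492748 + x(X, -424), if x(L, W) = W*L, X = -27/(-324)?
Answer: -1478350/3 ≈ -4.9278e+5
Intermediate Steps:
X = 1/12 (X = -27*(-1/324) = 1/12 ≈ 0.083333)
x(L, W) = L*W
-492748 + x(X, -424) = -492748 + (1/12)*(-424) = -492748 - 106/3 = -1478350/3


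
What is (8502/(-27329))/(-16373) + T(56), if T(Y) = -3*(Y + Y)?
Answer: -150345784410/447457717 ≈ -336.00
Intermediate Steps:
T(Y) = -6*Y
(8502/(-27329))/(-16373) + T(56) = (8502/(-27329))/(-16373) - 6*56 = (8502*(-1/27329))*(-1/16373) - 336 = -8502/27329*(-1/16373) - 336 = 8502/447457717 - 336 = -150345784410/447457717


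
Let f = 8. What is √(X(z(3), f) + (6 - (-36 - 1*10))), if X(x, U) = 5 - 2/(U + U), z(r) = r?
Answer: √910/4 ≈ 7.5415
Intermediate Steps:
X(x, U) = 5 - 1/U (X(x, U) = 5 - 2*1/(2*U) = 5 - 1/U)
√(X(z(3), f) + (6 - (-36 - 1*10))) = √((5 - 1/8) + (6 - (-36 - 1*10))) = √((5 - 1*⅛) + (6 - (-36 - 10))) = √((5 - ⅛) + (6 - 1*(-46))) = √(39/8 + (6 + 46)) = √(39/8 + 52) = √(455/8) = √910/4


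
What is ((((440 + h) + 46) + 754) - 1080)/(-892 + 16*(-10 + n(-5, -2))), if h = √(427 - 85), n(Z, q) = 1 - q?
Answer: -40/251 - 3*√38/1004 ≈ -0.17778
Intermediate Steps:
h = 3*√38 (h = √342 = 3*√38 ≈ 18.493)
((((440 + h) + 46) + 754) - 1080)/(-892 + 16*(-10 + n(-5, -2))) = ((((440 + 3*√38) + 46) + 754) - 1080)/(-892 + 16*(-10 + (1 - 1*(-2)))) = (((486 + 3*√38) + 754) - 1080)/(-892 + 16*(-10 + (1 + 2))) = ((1240 + 3*√38) - 1080)/(-892 + 16*(-10 + 3)) = (160 + 3*√38)/(-892 + 16*(-7)) = (160 + 3*√38)/(-892 - 112) = (160 + 3*√38)/(-1004) = (160 + 3*√38)*(-1/1004) = -40/251 - 3*√38/1004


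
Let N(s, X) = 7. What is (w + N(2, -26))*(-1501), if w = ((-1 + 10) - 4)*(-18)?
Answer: 124583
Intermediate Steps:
w = -90 (w = (9 - 4)*(-18) = 5*(-18) = -90)
(w + N(2, -26))*(-1501) = (-90 + 7)*(-1501) = -83*(-1501) = 124583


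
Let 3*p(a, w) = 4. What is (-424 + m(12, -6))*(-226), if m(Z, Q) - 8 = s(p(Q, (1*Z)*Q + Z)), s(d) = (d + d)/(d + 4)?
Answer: 93903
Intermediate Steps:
p(a, w) = 4/3 (p(a, w) = (⅓)*4 = 4/3)
s(d) = 2*d/(4 + d) (s(d) = (2*d)/(4 + d) = 2*d/(4 + d))
m(Z, Q) = 17/2 (m(Z, Q) = 8 + 2*(4/3)/(4 + 4/3) = 8 + 2*(4/3)/(16/3) = 8 + 2*(4/3)*(3/16) = 8 + ½ = 17/2)
(-424 + m(12, -6))*(-226) = (-424 + 17/2)*(-226) = -831/2*(-226) = 93903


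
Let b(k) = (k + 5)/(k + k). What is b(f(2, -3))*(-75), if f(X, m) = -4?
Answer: 75/8 ≈ 9.3750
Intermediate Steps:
b(k) = (5 + k)/(2*k) (b(k) = (5 + k)/((2*k)) = (5 + k)*(1/(2*k)) = (5 + k)/(2*k))
b(f(2, -3))*(-75) = ((½)*(5 - 4)/(-4))*(-75) = ((½)*(-¼)*1)*(-75) = -⅛*(-75) = 75/8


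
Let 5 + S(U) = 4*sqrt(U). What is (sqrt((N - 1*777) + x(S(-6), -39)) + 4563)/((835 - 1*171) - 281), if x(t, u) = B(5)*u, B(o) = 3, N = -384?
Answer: 4563/383 + 3*I*sqrt(142)/383 ≈ 11.914 + 0.09334*I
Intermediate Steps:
S(U) = -5 + 4*sqrt(U)
x(t, u) = 3*u
(sqrt((N - 1*777) + x(S(-6), -39)) + 4563)/((835 - 1*171) - 281) = (sqrt((-384 - 1*777) + 3*(-39)) + 4563)/((835 - 1*171) - 281) = (sqrt((-384 - 777) - 117) + 4563)/((835 - 171) - 281) = (sqrt(-1161 - 117) + 4563)/(664 - 281) = (sqrt(-1278) + 4563)/383 = (3*I*sqrt(142) + 4563)*(1/383) = (4563 + 3*I*sqrt(142))*(1/383) = 4563/383 + 3*I*sqrt(142)/383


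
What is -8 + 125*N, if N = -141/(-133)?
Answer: 16561/133 ≈ 124.52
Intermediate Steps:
N = 141/133 (N = -141*(-1/133) = 141/133 ≈ 1.0602)
-8 + 125*N = -8 + 125*(141/133) = -8 + 17625/133 = 16561/133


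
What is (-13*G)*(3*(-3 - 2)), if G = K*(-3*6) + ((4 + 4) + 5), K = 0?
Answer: 2535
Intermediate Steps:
G = 13 (G = 0*(-3*6) + ((4 + 4) + 5) = 0*(-18) + (8 + 5) = 0 + 13 = 13)
(-13*G)*(3*(-3 - 2)) = (-13*13)*(3*(-3 - 2)) = -507*(-5) = -169*(-15) = 2535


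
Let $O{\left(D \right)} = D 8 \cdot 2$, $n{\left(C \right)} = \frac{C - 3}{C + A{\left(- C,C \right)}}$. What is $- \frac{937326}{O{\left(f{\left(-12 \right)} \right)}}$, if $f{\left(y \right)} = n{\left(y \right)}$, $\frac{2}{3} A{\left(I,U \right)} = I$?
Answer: $\frac{468663}{20} \approx 23433.0$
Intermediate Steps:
$A{\left(I,U \right)} = \frac{3 I}{2}$
$n{\left(C \right)} = - \frac{2 \left(-3 + C\right)}{C}$ ($n{\left(C \right)} = \frac{C - 3}{C + \frac{3 \left(- C\right)}{2}} = \frac{-3 + C}{C - \frac{3 C}{2}} = \frac{-3 + C}{\left(- \frac{1}{2}\right) C} = \left(-3 + C\right) \left(- \frac{2}{C}\right) = - \frac{2 \left(-3 + C\right)}{C}$)
$f{\left(y \right)} = -2 + \frac{6}{y}$
$O{\left(D \right)} = 16 D$ ($O{\left(D \right)} = 8 D 2 = 16 D$)
$- \frac{937326}{O{\left(f{\left(-12 \right)} \right)}} = - \frac{937326}{16 \left(-2 + \frac{6}{-12}\right)} = - \frac{937326}{16 \left(-2 + 6 \left(- \frac{1}{12}\right)\right)} = - \frac{937326}{16 \left(-2 - \frac{1}{2}\right)} = - \frac{937326}{16 \left(- \frac{5}{2}\right)} = - \frac{937326}{-40} = \left(-937326\right) \left(- \frac{1}{40}\right) = \frac{468663}{20}$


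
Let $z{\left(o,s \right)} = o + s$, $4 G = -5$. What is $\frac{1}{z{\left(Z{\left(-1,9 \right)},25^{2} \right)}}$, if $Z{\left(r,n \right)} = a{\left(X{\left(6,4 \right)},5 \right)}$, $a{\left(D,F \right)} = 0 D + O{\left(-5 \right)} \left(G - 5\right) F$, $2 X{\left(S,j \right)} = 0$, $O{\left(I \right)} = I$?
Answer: $\frac{4}{3125} \approx 0.00128$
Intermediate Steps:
$G = - \frac{5}{4}$ ($G = \frac{1}{4} \left(-5\right) = - \frac{5}{4} \approx -1.25$)
$X{\left(S,j \right)} = 0$ ($X{\left(S,j \right)} = \frac{1}{2} \cdot 0 = 0$)
$a{\left(D,F \right)} = \frac{125 F}{4}$ ($a{\left(D,F \right)} = 0 D + - 5 \left(- \frac{5}{4} - 5\right) F = 0 + \left(-5\right) \left(- \frac{25}{4}\right) F = 0 + \frac{125 F}{4} = \frac{125 F}{4}$)
$Z{\left(r,n \right)} = \frac{625}{4}$ ($Z{\left(r,n \right)} = \frac{125}{4} \cdot 5 = \frac{625}{4}$)
$\frac{1}{z{\left(Z{\left(-1,9 \right)},25^{2} \right)}} = \frac{1}{\frac{625}{4} + 25^{2}} = \frac{1}{\frac{625}{4} + 625} = \frac{1}{\frac{3125}{4}} = \frac{4}{3125}$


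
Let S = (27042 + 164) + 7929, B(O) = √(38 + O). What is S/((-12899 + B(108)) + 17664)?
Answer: 167418275/22705079 - 35135*√146/22705079 ≈ 7.3549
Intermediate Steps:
S = 35135 (S = 27206 + 7929 = 35135)
S/((-12899 + B(108)) + 17664) = 35135/((-12899 + √(38 + 108)) + 17664) = 35135/((-12899 + √146) + 17664) = 35135/(4765 + √146)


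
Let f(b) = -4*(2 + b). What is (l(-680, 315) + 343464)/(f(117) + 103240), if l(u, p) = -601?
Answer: 342863/102764 ≈ 3.3364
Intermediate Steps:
f(b) = -8 - 4*b
(l(-680, 315) + 343464)/(f(117) + 103240) = (-601 + 343464)/((-8 - 4*117) + 103240) = 342863/((-8 - 468) + 103240) = 342863/(-476 + 103240) = 342863/102764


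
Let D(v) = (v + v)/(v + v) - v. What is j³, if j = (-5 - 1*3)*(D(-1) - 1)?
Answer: -512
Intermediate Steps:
D(v) = 1 - v (D(v) = (2*v)/((2*v)) - v = (2*v)*(1/(2*v)) - v = 1 - v)
j = -8 (j = (-5 - 1*3)*((1 - 1*(-1)) - 1) = (-5 - 3)*((1 + 1) - 1) = -8*(2 - 1) = -8*1 = -8)
j³ = (-8)³ = -512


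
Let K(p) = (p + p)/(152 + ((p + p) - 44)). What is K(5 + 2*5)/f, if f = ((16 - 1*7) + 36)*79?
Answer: 1/16353 ≈ 6.1151e-5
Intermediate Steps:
K(p) = 2*p/(108 + 2*p) (K(p) = (2*p)/(152 + (2*p - 44)) = (2*p)/(152 + (-44 + 2*p)) = (2*p)/(108 + 2*p) = 2*p/(108 + 2*p))
f = 3555 (f = ((16 - 7) + 36)*79 = (9 + 36)*79 = 45*79 = 3555)
K(5 + 2*5)/f = ((5 + 2*5)/(54 + (5 + 2*5)))/3555 = ((5 + 10)/(54 + (5 + 10)))*(1/3555) = (15/(54 + 15))*(1/3555) = (15/69)*(1/3555) = (15*(1/69))*(1/3555) = (5/23)*(1/3555) = 1/16353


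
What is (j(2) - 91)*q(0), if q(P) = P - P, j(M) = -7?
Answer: 0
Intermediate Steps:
q(P) = 0
(j(2) - 91)*q(0) = (-7 - 91)*0 = -98*0 = 0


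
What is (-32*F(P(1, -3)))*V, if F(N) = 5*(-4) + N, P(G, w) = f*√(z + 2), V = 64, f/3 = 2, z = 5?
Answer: 40960 - 12288*√7 ≈ 8449.0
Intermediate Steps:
f = 6 (f = 3*2 = 6)
P(G, w) = 6*√7 (P(G, w) = 6*√(5 + 2) = 6*√7)
F(N) = -20 + N
(-32*F(P(1, -3)))*V = -32*(-20 + 6*√7)*64 = (640 - 192*√7)*64 = 40960 - 12288*√7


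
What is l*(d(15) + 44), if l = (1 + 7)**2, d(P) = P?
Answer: 3776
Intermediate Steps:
l = 64 (l = 8**2 = 64)
l*(d(15) + 44) = 64*(15 + 44) = 64*59 = 3776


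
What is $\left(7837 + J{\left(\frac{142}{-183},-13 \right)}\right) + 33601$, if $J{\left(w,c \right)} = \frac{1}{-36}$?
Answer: $\frac{1491767}{36} \approx 41438.0$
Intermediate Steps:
$J{\left(w,c \right)} = - \frac{1}{36}$
$\left(7837 + J{\left(\frac{142}{-183},-13 \right)}\right) + 33601 = \left(7837 - \frac{1}{36}\right) + 33601 = \frac{282131}{36} + 33601 = \frac{1491767}{36}$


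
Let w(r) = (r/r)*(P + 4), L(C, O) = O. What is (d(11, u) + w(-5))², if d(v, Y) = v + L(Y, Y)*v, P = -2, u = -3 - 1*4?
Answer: 4096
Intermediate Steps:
u = -7 (u = -3 - 4 = -7)
d(v, Y) = v + Y*v
w(r) = 2 (w(r) = (r/r)*(-2 + 4) = 1*2 = 2)
(d(11, u) + w(-5))² = (11*(1 - 7) + 2)² = (11*(-6) + 2)² = (-66 + 2)² = (-64)² = 4096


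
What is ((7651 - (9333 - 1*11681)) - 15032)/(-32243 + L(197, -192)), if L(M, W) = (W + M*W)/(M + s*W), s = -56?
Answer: 7872331/50438089 ≈ 0.15608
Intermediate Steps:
L(M, W) = (W + M*W)/(M - 56*W)
((7651 - (9333 - 1*11681)) - 15032)/(-32243 + L(197, -192)) = ((7651 - (9333 - 1*11681)) - 15032)/(-32243 - 192*(1 + 197)/(197 - 56*(-192))) = ((7651 - (9333 - 11681)) - 15032)/(-32243 - 192*198/(197 + 10752)) = ((7651 - 1*(-2348)) - 15032)/(-32243 - 192*198/10949) = ((7651 + 2348) - 15032)/(-32243 - 192*1/10949*198) = (9999 - 15032)/(-32243 - 38016/10949) = -5033/(-353066623/10949) = -5033*(-10949/353066623) = 7872331/50438089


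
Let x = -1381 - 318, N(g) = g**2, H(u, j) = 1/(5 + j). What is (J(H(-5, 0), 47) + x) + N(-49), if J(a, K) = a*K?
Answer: 3557/5 ≈ 711.40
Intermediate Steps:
J(a, K) = K*a
x = -1699
(J(H(-5, 0), 47) + x) + N(-49) = (47/(5 + 0) - 1699) + (-49)**2 = (47/5 - 1699) + 2401 = -8448/5 + 2401 = 3557/5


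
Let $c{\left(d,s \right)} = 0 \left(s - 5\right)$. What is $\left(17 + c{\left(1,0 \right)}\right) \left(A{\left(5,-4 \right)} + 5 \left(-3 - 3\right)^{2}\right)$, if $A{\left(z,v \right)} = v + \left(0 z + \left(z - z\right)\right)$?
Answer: $2992$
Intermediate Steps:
$c{\left(d,s \right)} = 0$ ($c{\left(d,s \right)} = 0 \left(-5 + s\right) = 0$)
$A{\left(z,v \right)} = v$ ($A{\left(z,v \right)} = v + \left(0 + 0\right) = v + 0 = v$)
$\left(17 + c{\left(1,0 \right)}\right) \left(A{\left(5,-4 \right)} + 5 \left(-3 - 3\right)^{2}\right) = \left(17 + 0\right) \left(-4 + 5 \left(-3 - 3\right)^{2}\right) = 17 \left(-4 + 5 \left(-6\right)^{2}\right) = 17 \left(-4 + 5 \cdot 36\right) = 17 \left(-4 + 180\right) = 17 \cdot 176 = 2992$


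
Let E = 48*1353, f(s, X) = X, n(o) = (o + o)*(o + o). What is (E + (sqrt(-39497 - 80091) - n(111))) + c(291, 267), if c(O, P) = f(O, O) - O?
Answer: 15660 + 2*I*sqrt(29897) ≈ 15660.0 + 345.81*I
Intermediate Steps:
n(o) = 4*o**2 (n(o) = (2*o)*(2*o) = 4*o**2)
E = 64944
c(O, P) = 0 (c(O, P) = O - O = 0)
(E + (sqrt(-39497 - 80091) - n(111))) + c(291, 267) = (64944 + (sqrt(-39497 - 80091) - 4*111**2)) + 0 = (64944 + (sqrt(-119588) - 4*12321)) + 0 = (64944 + (2*I*sqrt(29897) - 1*49284)) + 0 = (64944 + (2*I*sqrt(29897) - 49284)) + 0 = (64944 + (-49284 + 2*I*sqrt(29897))) + 0 = (15660 + 2*I*sqrt(29897)) + 0 = 15660 + 2*I*sqrt(29897)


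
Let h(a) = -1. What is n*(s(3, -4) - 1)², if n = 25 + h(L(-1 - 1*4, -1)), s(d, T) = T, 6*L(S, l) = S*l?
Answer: 600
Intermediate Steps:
L(S, l) = S*l/6 (L(S, l) = (S*l)/6 = S*l/6)
n = 24 (n = 25 - 1 = 24)
n*(s(3, -4) - 1)² = 24*(-4 - 1)² = 24*(-5)² = 24*25 = 600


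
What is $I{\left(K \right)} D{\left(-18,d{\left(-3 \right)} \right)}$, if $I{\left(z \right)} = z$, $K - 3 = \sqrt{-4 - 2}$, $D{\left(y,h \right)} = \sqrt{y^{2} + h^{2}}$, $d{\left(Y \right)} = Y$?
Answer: $3 \sqrt{37} \left(3 + i \sqrt{6}\right) \approx 54.745 + 44.699 i$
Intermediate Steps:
$D{\left(y,h \right)} = \sqrt{h^{2} + y^{2}}$
$K = 3 + i \sqrt{6}$ ($K = 3 + \sqrt{-4 - 2} = 3 + \sqrt{-6} = 3 + i \sqrt{6} \approx 3.0 + 2.4495 i$)
$I{\left(K \right)} D{\left(-18,d{\left(-3 \right)} \right)} = \left(3 + i \sqrt{6}\right) \sqrt{\left(-3\right)^{2} + \left(-18\right)^{2}} = \left(3 + i \sqrt{6}\right) \sqrt{9 + 324} = \left(3 + i \sqrt{6}\right) \sqrt{333} = \left(3 + i \sqrt{6}\right) 3 \sqrt{37} = 3 \sqrt{37} \left(3 + i \sqrt{6}\right)$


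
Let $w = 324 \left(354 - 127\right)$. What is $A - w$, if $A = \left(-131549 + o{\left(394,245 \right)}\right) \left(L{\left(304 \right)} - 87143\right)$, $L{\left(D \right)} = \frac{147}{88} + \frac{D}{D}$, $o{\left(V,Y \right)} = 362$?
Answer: $\frac{1005981228039}{88} \approx 1.1432 \cdot 10^{10}$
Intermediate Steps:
$L{\left(D \right)} = \frac{235}{88}$ ($L{\left(D \right)} = 147 \cdot \frac{1}{88} + 1 = \frac{147}{88} + 1 = \frac{235}{88}$)
$A = \frac{1005987700263}{88}$ ($A = \left(-131549 + 362\right) \left(\frac{235}{88} - 87143\right) = \left(-131187\right) \left(- \frac{7668349}{88}\right) = \frac{1005987700263}{88} \approx 1.1432 \cdot 10^{10}$)
$w = 73548$ ($w = 324 \cdot 227 = 73548$)
$A - w = \frac{1005987700263}{88} - 73548 = \frac{1005981228039}{88}$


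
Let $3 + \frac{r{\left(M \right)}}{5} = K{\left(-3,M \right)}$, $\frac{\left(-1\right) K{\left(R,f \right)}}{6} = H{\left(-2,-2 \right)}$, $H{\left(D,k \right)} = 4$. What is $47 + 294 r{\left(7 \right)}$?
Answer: $-39643$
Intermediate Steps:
$K{\left(R,f \right)} = -24$ ($K{\left(R,f \right)} = \left(-6\right) 4 = -24$)
$r{\left(M \right)} = -135$ ($r{\left(M \right)} = -15 + 5 \left(-24\right) = -15 - 120 = -135$)
$47 + 294 r{\left(7 \right)} = 47 + 294 \left(-135\right) = 47 - 39690 = -39643$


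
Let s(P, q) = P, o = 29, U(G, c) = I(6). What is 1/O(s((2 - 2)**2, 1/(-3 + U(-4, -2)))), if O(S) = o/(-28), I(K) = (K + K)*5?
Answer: -28/29 ≈ -0.96552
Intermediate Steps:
I(K) = 10*K (I(K) = (2*K)*5 = 10*K)
U(G, c) = 60 (U(G, c) = 10*6 = 60)
O(S) = -29/28 (O(S) = 29/(-28) = 29*(-1/28) = -29/28)
1/O(s((2 - 2)**2, 1/(-3 + U(-4, -2)))) = 1/(-29/28) = -28/29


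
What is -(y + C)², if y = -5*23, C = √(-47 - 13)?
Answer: -13165 + 460*I*√15 ≈ -13165.0 + 1781.6*I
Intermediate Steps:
C = 2*I*√15 (C = √(-60) = 2*I*√15 ≈ 7.746*I)
y = -115
-(y + C)² = -(-115 + 2*I*√15)²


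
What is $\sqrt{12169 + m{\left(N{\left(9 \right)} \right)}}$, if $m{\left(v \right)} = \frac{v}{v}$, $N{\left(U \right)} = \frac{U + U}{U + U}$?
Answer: $\sqrt{12170} \approx 110.32$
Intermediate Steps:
$N{\left(U \right)} = 1$ ($N{\left(U \right)} = \frac{2 U}{2 U} = 2 U \frac{1}{2 U} = 1$)
$m{\left(v \right)} = 1$
$\sqrt{12169 + m{\left(N{\left(9 \right)} \right)}} = \sqrt{12169 + 1} = \sqrt{12170}$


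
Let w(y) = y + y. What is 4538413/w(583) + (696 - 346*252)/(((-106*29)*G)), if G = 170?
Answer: 59827079/15370 ≈ 3892.5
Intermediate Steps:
w(y) = 2*y
4538413/w(583) + (696 - 346*252)/(((-106*29)*G)) = 4538413/((2*583)) + (696 - 346*252)/((-106*29*170)) = 4538413/1166 + (696 - 87192)/((-3074*170)) = 4538413*(1/1166) - 86496/(-522580) = 412583/106 - 86496*(-1/522580) = 412583/106 + 24/145 = 59827079/15370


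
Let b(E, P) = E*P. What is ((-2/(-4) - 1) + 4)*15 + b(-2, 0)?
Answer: 105/2 ≈ 52.500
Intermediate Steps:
((-2/(-4) - 1) + 4)*15 + b(-2, 0) = ((-2/(-4) - 1) + 4)*15 - 2*0 = ((-2*(-¼) - 1) + 4)*15 + 0 = ((½ - 1) + 4)*15 + 0 = (-½ + 4)*15 + 0 = (7/2)*15 + 0 = 105/2 + 0 = 105/2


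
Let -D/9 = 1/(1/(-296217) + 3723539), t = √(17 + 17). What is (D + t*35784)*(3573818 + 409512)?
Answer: -5309685281745/551487775981 + 142539480720*√34 ≈ 8.3114e+11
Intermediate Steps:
t = √34 ≈ 5.8309
D = -2665953/1102975551962 (D = -9/(1/(-296217) + 3723539) = -9/(-1/296217 + 3723539) = -9/1102975551962/296217 = -9*296217/1102975551962 = -2665953/1102975551962 ≈ -2.4171e-6)
(D + t*35784)*(3573818 + 409512) = (-2665953/1102975551962 + √34*35784)*(3573818 + 409512) = (-2665953/1102975551962 + 35784*√34)*3983330 = -5309685281745/551487775981 + 142539480720*√34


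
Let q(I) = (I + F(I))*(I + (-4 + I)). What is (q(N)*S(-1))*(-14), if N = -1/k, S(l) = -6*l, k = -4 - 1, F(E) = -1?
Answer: -6048/25 ≈ -241.92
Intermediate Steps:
k = -5
N = ⅕ (N = -1/(-5) = -1*(-⅕) = ⅕ ≈ 0.20000)
q(I) = (-1 + I)*(-4 + 2*I) (q(I) = (I - 1)*(I + (-4 + I)) = (-1 + I)*(-4 + 2*I))
(q(N)*S(-1))*(-14) = ((4 - 6*⅕ + 2*(⅕)²)*(-6*(-1)))*(-14) = ((4 - 6/5 + 2*(1/25))*6)*(-14) = ((4 - 6/5 + 2/25)*6)*(-14) = ((72/25)*6)*(-14) = (432/25)*(-14) = -6048/25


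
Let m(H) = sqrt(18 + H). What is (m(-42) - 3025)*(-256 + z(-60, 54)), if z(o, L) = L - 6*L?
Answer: 1591150 - 1052*I*sqrt(6) ≈ 1.5912e+6 - 2576.9*I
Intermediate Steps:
z(o, L) = -5*L
(m(-42) - 3025)*(-256 + z(-60, 54)) = (sqrt(18 - 42) - 3025)*(-256 - 5*54) = (sqrt(-24) - 3025)*(-256 - 270) = (2*I*sqrt(6) - 3025)*(-526) = (-3025 + 2*I*sqrt(6))*(-526) = 1591150 - 1052*I*sqrt(6)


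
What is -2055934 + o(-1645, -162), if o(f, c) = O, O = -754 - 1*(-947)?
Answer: -2055741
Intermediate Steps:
O = 193 (O = -754 + 947 = 193)
o(f, c) = 193
-2055934 + o(-1645, -162) = -2055934 + 193 = -2055741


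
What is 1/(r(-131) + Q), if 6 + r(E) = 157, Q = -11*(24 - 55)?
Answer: 1/492 ≈ 0.0020325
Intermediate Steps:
Q = 341 (Q = -11*(-31) = 341)
r(E) = 151 (r(E) = -6 + 157 = 151)
1/(r(-131) + Q) = 1/(151 + 341) = 1/492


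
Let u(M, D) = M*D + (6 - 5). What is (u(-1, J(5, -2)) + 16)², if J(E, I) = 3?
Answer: 196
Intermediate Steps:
u(M, D) = 1 + D*M (u(M, D) = D*M + 1 = 1 + D*M)
(u(-1, J(5, -2)) + 16)² = ((1 + 3*(-1)) + 16)² = ((1 - 3) + 16)² = (-2 + 16)² = 14² = 196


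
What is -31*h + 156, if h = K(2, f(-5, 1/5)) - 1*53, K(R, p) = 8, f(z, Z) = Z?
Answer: 1551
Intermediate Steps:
h = -45 (h = 8 - 1*53 = 8 - 53 = -45)
-31*h + 156 = -31*(-45) + 156 = 1395 + 156 = 1551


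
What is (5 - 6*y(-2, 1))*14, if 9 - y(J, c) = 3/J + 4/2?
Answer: -644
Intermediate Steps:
y(J, c) = 7 - 3/J (y(J, c) = 9 - (3/J + 4/2) = 9 - (3/J + 4*(1/2)) = 9 - (3/J + 2) = 9 - (2 + 3/J) = 9 + (-2 - 3/J) = 7 - 3/J)
(5 - 6*y(-2, 1))*14 = (5 - 6*(7 - 3/(-2)))*14 = (5 - 6*(7 - 3*(-1/2)))*14 = (5 - 6*(7 + 3/2))*14 = (5 - 6*17/2)*14 = (5 - 51)*14 = -46*14 = -644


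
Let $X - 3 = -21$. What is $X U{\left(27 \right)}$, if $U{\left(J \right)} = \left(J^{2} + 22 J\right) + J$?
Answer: $-24300$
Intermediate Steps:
$X = -18$ ($X = 3 - 21 = -18$)
$U{\left(J \right)} = J^{2} + 23 J$
$X U{\left(27 \right)} = - 18 \cdot 27 \left(23 + 27\right) = - 18 \cdot 27 \cdot 50 = \left(-18\right) 1350 = -24300$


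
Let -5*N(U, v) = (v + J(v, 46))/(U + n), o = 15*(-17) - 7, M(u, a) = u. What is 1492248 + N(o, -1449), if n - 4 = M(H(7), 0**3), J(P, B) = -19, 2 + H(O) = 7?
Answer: 1887692252/1265 ≈ 1.4922e+6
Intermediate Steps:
H(O) = 5 (H(O) = -2 + 7 = 5)
n = 9 (n = 4 + 5 = 9)
o = -262 (o = -255 - 7 = -262)
N(U, v) = -(-19 + v)/(5*(9 + U)) (N(U, v) = -(v - 19)/(5*(U + 9)) = -(-19 + v)/(5*(9 + U)))
1492248 + N(o, -1449) = 1492248 + (19 - 1*(-1449))/(5*(9 - 262)) = 1492248 + (1/5)*(19 + 1449)/(-253) = 1492248 + (1/5)*(-1/253)*1468 = 1492248 - 1468/1265 = 1887692252/1265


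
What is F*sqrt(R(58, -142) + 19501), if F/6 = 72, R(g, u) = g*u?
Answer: 432*sqrt(11265) ≈ 45851.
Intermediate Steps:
F = 432 (F = 6*72 = 432)
F*sqrt(R(58, -142) + 19501) = 432*sqrt(58*(-142) + 19501) = 432*sqrt(-8236 + 19501) = 432*sqrt(11265)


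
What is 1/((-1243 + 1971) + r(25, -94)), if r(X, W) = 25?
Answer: 1/753 ≈ 0.0013280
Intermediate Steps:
1/((-1243 + 1971) + r(25, -94)) = 1/((-1243 + 1971) + 25) = 1/(728 + 25) = 1/753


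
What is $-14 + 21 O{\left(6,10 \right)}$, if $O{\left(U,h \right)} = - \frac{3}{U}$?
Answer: $- \frac{49}{2} \approx -24.5$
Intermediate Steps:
$-14 + 21 O{\left(6,10 \right)} = -14 + 21 \left(- \frac{3}{6}\right) = -14 + 21 \left(\left(-3\right) \frac{1}{6}\right) = -14 + 21 \left(- \frac{1}{2}\right) = -14 - \frac{21}{2} = - \frac{49}{2}$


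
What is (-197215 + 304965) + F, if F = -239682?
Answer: -131932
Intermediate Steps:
(-197215 + 304965) + F = (-197215 + 304965) - 239682 = 107750 - 239682 = -131932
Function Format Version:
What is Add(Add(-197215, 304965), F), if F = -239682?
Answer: -131932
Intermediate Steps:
Add(Add(-197215, 304965), F) = Add(Add(-197215, 304965), -239682) = Add(107750, -239682) = -131932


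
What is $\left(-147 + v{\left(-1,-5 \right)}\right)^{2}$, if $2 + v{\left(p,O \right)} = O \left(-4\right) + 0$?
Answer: $16641$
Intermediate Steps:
$v{\left(p,O \right)} = -2 - 4 O$ ($v{\left(p,O \right)} = -2 + \left(O \left(-4\right) + 0\right) = -2 + \left(- 4 O + 0\right) = -2 - 4 O$)
$\left(-147 + v{\left(-1,-5 \right)}\right)^{2} = \left(-147 - -18\right)^{2} = \left(-147 + \left(-2 + 20\right)\right)^{2} = \left(-147 + 18\right)^{2} = \left(-129\right)^{2} = 16641$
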